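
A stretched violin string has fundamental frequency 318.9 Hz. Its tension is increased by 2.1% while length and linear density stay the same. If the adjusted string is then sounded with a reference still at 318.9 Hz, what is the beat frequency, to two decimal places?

3.33 Hz

For a string, f ∝ √T, so the new frequency is 318.9·√1.021 = 322.2311 Hz.
f_beat = |322.2311 − 318.9| = 3.33 Hz.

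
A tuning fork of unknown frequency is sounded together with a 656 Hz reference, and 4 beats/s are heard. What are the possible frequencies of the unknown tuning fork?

|f − 656| = 4, so f = 656 ± 4.

652 Hz or 660 Hz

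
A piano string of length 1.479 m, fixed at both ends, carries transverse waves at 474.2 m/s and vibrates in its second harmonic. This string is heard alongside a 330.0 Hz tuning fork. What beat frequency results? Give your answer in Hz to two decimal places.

For a string fixed at both ends, f_n = n·v/(2L) = 2·474.2/(2·1.479) = 320.6220 Hz.
f_beat = |320.6220 − 330.0| = 9.38 Hz.

9.38 Hz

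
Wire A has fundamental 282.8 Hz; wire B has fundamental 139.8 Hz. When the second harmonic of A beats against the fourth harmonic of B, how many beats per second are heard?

Second harmonic of the first: 2·282.8 = 565.6 Hz.
Fourth harmonic of the second: 4·139.8 = 559.2 Hz.
f_beat = |565.6 − 559.2| = 6.4 Hz.

6.4 Hz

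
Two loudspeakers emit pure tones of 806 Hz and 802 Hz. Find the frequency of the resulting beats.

4 Hz

The beat frequency equals the magnitude of the frequency difference.
|806 − 802| = 4 Hz.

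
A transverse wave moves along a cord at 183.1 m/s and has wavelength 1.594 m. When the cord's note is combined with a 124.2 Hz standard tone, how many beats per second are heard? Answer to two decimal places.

9.33 Hz

Source frequency f = v/λ = 183.1/1.594 = 114.8683 Hz.
f_beat = |114.8683 − 124.2| = 9.33 Hz.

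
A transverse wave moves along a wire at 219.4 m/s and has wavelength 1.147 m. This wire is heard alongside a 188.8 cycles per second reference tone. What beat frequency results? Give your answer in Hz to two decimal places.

2.48 Hz

Source frequency f = v/λ = 219.4/1.147 = 191.2816 Hz.
f_beat = |191.2816 − 188.8| = 2.48 Hz.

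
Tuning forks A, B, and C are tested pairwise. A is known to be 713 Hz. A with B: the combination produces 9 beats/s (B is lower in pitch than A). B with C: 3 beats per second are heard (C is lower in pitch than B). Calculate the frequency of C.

701 Hz

B is below A, so f_B = 713 − 9 = 704 Hz.
C is below B, so f_C = 704 − 3 = 701 Hz.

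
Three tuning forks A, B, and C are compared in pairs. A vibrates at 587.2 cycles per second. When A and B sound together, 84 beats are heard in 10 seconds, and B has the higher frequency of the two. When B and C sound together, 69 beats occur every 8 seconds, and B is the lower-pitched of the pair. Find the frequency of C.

A–B: Beat frequency = 84/10 = 8.4 Hz.
B is above A, so f_B = 587.2 + 8.4 = 595.6 Hz.
B–C: Beat frequency = 69/8 = 8.625 Hz.
C is above B, so f_C = 595.6 + 8.625 = 604.225 Hz.

604.225 Hz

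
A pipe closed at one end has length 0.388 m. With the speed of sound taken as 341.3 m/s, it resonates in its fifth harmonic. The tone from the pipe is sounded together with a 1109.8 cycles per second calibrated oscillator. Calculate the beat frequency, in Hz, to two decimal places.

10.25 Hz

Closed pipe (odd harmonics): f_n = n·v/(4L) = 5·341.3/(4·0.388) = 1099.5490 Hz.
f_beat = |1099.5490 − 1109.8| = 10.25 Hz.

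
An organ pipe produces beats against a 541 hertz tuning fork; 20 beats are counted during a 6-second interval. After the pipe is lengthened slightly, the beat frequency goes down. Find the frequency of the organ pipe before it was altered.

544.3333 Hz

Beat frequency = 20/6 = 3.3333 Hz.
|f − 541| = 3.3333, so the organ pipe was at either 537.6667 Hz or 544.3333 Hz.
A longer pipe has a lower fundamental; the adjustment lowers the organ pipe's frequency.
The beat rate fell, so the adjustment moved the organ pipe toward 541 Hz — it must have started above the reference.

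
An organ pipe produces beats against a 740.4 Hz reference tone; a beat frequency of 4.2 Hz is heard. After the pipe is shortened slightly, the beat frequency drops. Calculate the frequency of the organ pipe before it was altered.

|f − 740.4| = 4.2, so the organ pipe was at either 736.2 Hz or 744.6 Hz.
A shorter pipe has a higher fundamental; the adjustment raises the organ pipe's frequency.
The beat rate fell, so the adjustment moved the organ pipe toward 740.4 Hz — it must have started below the reference.

736.2 Hz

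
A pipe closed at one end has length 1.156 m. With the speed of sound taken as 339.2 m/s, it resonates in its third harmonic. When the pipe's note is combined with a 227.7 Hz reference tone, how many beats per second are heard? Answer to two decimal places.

7.63 Hz

Closed pipe (odd harmonics): f_n = n·v/(4L) = 3·339.2/(4·1.156) = 220.0692 Hz.
f_beat = |220.0692 − 227.7| = 7.63 Hz.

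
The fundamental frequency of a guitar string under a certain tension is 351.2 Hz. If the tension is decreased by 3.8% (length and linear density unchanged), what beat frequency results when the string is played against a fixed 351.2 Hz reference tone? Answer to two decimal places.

6.74 Hz

For a string, f ∝ √T, so the new frequency is 351.2·√0.962 = 344.4626 Hz.
f_beat = |344.4626 − 351.2| = 6.74 Hz.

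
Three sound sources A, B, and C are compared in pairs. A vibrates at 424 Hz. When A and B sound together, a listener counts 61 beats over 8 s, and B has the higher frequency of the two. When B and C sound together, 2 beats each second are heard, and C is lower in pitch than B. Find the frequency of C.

429.625 Hz

A–B: Beat frequency = 61/8 = 7.625 Hz.
B is above A, so f_B = 424 + 7.625 = 431.625 Hz.
C is below B, so f_C = 431.625 − 2 = 429.625 Hz.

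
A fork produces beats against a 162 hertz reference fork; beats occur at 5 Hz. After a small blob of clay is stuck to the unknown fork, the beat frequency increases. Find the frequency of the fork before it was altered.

|f − 162| = 5, so the fork was at either 157 Hz or 167 Hz.
Adding mass to a fork lowers its frequency; the adjustment lowers the fork's frequency.
The beat rate rose, so the adjustment moved the fork further from 162 Hz — it was already below the reference.

157 Hz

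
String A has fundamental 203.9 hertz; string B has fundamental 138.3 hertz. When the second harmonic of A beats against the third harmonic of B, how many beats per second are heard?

Second harmonic of the first: 2·203.9 = 407.8 Hz.
Third harmonic of the second: 3·138.3 = 414.9 Hz.
f_beat = |407.8 − 414.9| = 7.1 Hz.

7.1 Hz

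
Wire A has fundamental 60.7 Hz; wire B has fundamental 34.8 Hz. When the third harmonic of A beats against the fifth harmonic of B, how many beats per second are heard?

8.1 Hz

Third harmonic of the first: 3·60.7 = 182.1 Hz.
Fifth harmonic of the second: 5·34.8 = 174.0 Hz.
f_beat = |182.1 − 174.0| = 8.1 Hz.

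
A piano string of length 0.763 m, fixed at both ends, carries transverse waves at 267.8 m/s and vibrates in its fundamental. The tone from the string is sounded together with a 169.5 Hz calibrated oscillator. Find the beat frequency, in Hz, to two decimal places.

5.99 Hz

For a string fixed at both ends, f_n = n·v/(2L) = 1·267.8/(2·0.763) = 175.4915 Hz.
f_beat = |175.4915 − 169.5| = 5.99 Hz.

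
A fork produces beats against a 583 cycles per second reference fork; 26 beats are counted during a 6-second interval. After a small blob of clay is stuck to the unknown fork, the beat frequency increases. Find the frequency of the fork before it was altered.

Beat frequency = 26/6 = 4.3333 Hz.
|f − 583| = 4.3333, so the fork was at either 578.6667 Hz or 587.3333 Hz.
Adding mass to a fork lowers its frequency; the adjustment lowers the fork's frequency.
The beat rate rose, so the adjustment moved the fork further from 583 Hz — it was already below the reference.

578.6667 Hz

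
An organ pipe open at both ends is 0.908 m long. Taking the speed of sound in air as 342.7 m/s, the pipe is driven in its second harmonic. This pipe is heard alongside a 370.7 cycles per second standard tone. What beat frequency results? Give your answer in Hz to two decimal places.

6.72 Hz

Open pipe: f_n = n·v/(2L) = 2·342.7/(2·0.908) = 377.4229 Hz.
f_beat = |377.4229 − 370.7| = 6.72 Hz.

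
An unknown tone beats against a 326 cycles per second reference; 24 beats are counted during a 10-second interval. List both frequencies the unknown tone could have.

323.6 Hz or 328.4 Hz

Beat frequency = 24/10 = 2.4 Hz.
|f − 326| = 2.4, so f = 326 ± 2.4.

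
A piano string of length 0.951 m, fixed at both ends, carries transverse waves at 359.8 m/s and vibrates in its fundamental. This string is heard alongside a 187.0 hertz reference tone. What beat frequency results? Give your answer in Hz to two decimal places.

2.17 Hz

For a string fixed at both ends, f_n = n·v/(2L) = 1·359.8/(2·0.951) = 189.1693 Hz.
f_beat = |189.1693 − 187.0| = 2.17 Hz.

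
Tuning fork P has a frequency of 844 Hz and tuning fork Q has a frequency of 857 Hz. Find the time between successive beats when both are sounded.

0.077 s

f_beat = |844 − 857| = 13 Hz.
Beat period T = 1 / f_beat = 1 / 13 s.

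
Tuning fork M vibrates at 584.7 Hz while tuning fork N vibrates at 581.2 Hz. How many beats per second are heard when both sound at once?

3.5 Hz

f_beat = |f₁ − f₂|.
|584.7 − 581.2| = 3.5 Hz.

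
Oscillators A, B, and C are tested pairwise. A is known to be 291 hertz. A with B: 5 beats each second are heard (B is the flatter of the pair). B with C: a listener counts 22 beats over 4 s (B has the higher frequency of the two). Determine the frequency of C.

280.5 Hz

B is below A, so f_B = 291 − 5 = 286 Hz.
B–C: Beat frequency = 22/4 = 5.5 Hz.
C is below B, so f_C = 286 − 5.5 = 280.5 Hz.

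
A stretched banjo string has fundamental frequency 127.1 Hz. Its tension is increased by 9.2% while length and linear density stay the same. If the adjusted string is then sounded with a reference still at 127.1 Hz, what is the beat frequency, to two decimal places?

5.72 Hz

For a string, f ∝ √T, so the new frequency is 127.1·√1.092 = 132.8180 Hz.
f_beat = |132.8180 − 127.1| = 5.72 Hz.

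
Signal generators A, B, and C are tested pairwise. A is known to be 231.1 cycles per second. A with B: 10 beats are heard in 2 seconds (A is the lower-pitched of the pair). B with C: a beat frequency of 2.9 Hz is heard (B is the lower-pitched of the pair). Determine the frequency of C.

A–B: Beat frequency = 10/2 = 5 Hz.
B is above A, so f_B = 231.1 + 5 = 236.1 Hz.
C is above B, so f_C = 236.1 + 2.9 = 239 Hz.

239 Hz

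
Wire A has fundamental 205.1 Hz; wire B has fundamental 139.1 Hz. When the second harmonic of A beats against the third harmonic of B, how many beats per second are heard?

7.1 Hz

Second harmonic of the first: 2·205.1 = 410.2 Hz.
Third harmonic of the second: 3·139.1 = 417.3 Hz.
f_beat = |410.2 − 417.3| = 7.1 Hz.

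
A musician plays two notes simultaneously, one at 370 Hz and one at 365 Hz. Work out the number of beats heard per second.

5 Hz

The beat frequency equals the magnitude of the frequency difference.
|370 − 365| = 5 Hz.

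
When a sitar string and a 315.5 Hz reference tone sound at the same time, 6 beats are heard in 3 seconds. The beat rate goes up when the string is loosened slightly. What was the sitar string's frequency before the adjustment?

Beat frequency = 6/3 = 2 Hz.
|f − 315.5| = 2, so the sitar string was at either 313.5 Hz or 317.5 Hz.
Reducing tension lowers a string's frequency; the adjustment lowers the sitar string's frequency.
The beat rate rose, so the adjustment moved the sitar string further from 315.5 Hz — it was already below the reference.

313.5 Hz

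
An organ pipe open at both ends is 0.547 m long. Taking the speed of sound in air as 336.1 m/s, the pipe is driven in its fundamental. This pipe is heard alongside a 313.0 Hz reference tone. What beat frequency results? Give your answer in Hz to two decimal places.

5.78 Hz

Open pipe: f_n = n·v/(2L) = 1·336.1/(2·0.547) = 307.2212 Hz.
f_beat = |307.2212 − 313.0| = 5.78 Hz.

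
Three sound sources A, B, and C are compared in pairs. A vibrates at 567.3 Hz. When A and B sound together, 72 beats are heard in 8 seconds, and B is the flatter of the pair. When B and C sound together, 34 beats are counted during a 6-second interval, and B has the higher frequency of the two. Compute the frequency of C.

552.6333 Hz

A–B: Beat frequency = 72/8 = 9 Hz.
B is below A, so f_B = 567.3 − 9 = 558.3 Hz.
B–C: Beat frequency = 34/6 = 5.6667 Hz.
C is below B, so f_C = 558.3 − 5.6667 = 552.6333 Hz.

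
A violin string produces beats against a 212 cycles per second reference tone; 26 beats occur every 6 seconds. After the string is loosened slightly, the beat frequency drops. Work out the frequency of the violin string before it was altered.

Beat frequency = 26/6 = 4.3333 Hz.
|f − 212| = 4.3333, so the violin string was at either 207.6667 Hz or 216.3333 Hz.
Reducing tension lowers a string's frequency; the adjustment lowers the violin string's frequency.
The beat rate fell, so the adjustment moved the violin string toward 212 Hz — it must have started above the reference.

216.3333 Hz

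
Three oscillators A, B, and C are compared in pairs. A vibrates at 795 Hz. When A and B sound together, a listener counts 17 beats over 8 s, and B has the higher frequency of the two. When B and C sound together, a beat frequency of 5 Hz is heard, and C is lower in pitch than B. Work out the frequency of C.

792.125 Hz

A–B: Beat frequency = 17/8 = 2.125 Hz.
B is above A, so f_B = 795 + 2.125 = 797.125 Hz.
C is below B, so f_C = 797.125 − 5 = 792.125 Hz.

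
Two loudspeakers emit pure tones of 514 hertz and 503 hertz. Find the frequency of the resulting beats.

The beat frequency equals the magnitude of the frequency difference.
|514 − 503| = 11 Hz.

11 Hz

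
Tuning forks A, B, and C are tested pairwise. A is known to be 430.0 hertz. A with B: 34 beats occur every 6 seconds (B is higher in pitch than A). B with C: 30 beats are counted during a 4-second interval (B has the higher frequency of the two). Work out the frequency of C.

428.1667 Hz

A–B: Beat frequency = 34/6 = 5.6667 Hz.
B is above A, so f_B = 430.0 + 5.6667 = 435.6667 Hz.
B–C: Beat frequency = 30/4 = 7.5 Hz.
C is below B, so f_C = 435.6667 − 7.5 = 428.1667 Hz.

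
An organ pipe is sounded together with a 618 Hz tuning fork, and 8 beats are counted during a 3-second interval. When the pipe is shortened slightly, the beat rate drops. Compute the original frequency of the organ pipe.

Beat frequency = 8/3 = 2.6667 Hz.
|f − 618| = 2.6667, so the organ pipe was at either 615.3333 Hz or 620.6667 Hz.
A shorter pipe has a higher fundamental; the adjustment raises the organ pipe's frequency.
The beat rate fell, so the adjustment moved the organ pipe toward 618 Hz — it must have started below the reference.

615.3333 Hz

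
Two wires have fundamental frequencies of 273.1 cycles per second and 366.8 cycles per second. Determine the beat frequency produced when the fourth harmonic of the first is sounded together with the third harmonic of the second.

Fourth harmonic of the first: 4·273.1 = 1092.4 Hz.
Third harmonic of the second: 3·366.8 = 1100.4 Hz.
f_beat = |1092.4 − 1100.4| = 8.0 Hz.

8.0 Hz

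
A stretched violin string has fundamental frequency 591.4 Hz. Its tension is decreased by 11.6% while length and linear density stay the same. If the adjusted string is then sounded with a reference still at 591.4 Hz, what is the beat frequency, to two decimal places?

35.36 Hz

For a string, f ∝ √T, so the new frequency is 591.4·√0.884 = 556.0418 Hz.
f_beat = |556.0418 − 591.4| = 35.36 Hz.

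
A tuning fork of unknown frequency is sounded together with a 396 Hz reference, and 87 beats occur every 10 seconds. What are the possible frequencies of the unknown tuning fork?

Beat frequency = 87/10 = 8.7 Hz.
|f − 396| = 8.7, so f = 396 ± 8.7.

387.3 Hz or 404.7 Hz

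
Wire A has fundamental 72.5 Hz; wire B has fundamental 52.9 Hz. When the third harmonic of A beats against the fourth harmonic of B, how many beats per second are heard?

Third harmonic of the first: 3·72.5 = 217.5 Hz.
Fourth harmonic of the second: 4·52.9 = 211.6 Hz.
f_beat = |217.5 − 211.6| = 5.9 Hz.

5.9 Hz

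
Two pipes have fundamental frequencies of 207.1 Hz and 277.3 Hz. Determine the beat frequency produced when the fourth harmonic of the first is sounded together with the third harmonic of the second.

3.5 Hz

Fourth harmonic of the first: 4·207.1 = 828.4 Hz.
Third harmonic of the second: 3·277.3 = 831.9 Hz.
f_beat = |828.4 − 831.9| = 3.5 Hz.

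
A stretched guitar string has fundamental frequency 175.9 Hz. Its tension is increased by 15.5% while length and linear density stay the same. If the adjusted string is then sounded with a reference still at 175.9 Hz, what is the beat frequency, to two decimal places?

For a string, f ∝ √T, so the new frequency is 175.9·√1.155 = 189.0414 Hz.
f_beat = |189.0414 − 175.9| = 13.14 Hz.

13.14 Hz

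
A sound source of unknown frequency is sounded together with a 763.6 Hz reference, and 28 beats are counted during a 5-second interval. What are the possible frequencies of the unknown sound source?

Beat frequency = 28/5 = 5.6 Hz.
|f − 763.6| = 5.6, so f = 763.6 ± 5.6.

758 Hz or 769.2 Hz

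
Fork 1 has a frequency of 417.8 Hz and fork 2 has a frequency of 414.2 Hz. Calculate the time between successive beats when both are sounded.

0.278 s

f_beat = |417.8 − 414.2| = 3.6 Hz.
Beat period T = 1 / f_beat = 1 / 3.6 s.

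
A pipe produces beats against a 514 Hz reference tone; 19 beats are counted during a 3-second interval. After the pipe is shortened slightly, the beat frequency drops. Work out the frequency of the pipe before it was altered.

507.6667 Hz

Beat frequency = 19/3 = 6.3333 Hz.
|f − 514| = 6.3333, so the pipe was at either 507.6667 Hz or 520.3333 Hz.
A shorter pipe has a higher fundamental; the adjustment raises the pipe's frequency.
The beat rate fell, so the adjustment moved the pipe toward 514 Hz — it must have started below the reference.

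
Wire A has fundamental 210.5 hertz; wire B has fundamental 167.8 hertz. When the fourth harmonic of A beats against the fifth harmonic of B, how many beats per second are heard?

3.0 Hz

Fourth harmonic of the first: 4·210.5 = 842.0 Hz.
Fifth harmonic of the second: 5·167.8 = 839.0 Hz.
f_beat = |842.0 − 839.0| = 3.0 Hz.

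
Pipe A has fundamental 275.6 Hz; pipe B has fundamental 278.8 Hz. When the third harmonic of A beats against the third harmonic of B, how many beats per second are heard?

9.6 Hz

Third harmonic of the first: 3·275.6 = 826.8 Hz.
Third harmonic of the second: 3·278.8 = 836.4 Hz.
f_beat = |826.8 − 836.4| = 9.6 Hz.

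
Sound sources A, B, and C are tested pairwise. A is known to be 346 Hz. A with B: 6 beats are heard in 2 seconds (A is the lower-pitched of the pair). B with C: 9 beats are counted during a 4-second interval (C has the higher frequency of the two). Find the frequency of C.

A–B: Beat frequency = 6/2 = 3 Hz.
B is above A, so f_B = 346 + 3 = 349 Hz.
B–C: Beat frequency = 9/4 = 2.25 Hz.
C is above B, so f_C = 349 + 2.25 = 351.25 Hz.

351.25 Hz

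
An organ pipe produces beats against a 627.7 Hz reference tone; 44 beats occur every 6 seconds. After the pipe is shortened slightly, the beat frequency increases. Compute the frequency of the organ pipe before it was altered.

635.0333 Hz

Beat frequency = 44/6 = 7.3333 Hz.
|f − 627.7| = 7.3333, so the organ pipe was at either 620.3667 Hz or 635.0333 Hz.
A shorter pipe has a higher fundamental; the adjustment raises the organ pipe's frequency.
The beat rate rose, so the adjustment moved the organ pipe further from 627.7 Hz — it was already above the reference.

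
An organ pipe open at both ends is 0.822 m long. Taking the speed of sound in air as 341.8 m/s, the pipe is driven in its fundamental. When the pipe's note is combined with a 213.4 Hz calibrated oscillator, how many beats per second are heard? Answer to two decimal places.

Open pipe: f_n = n·v/(2L) = 1·341.8/(2·0.822) = 207.9075 Hz.
f_beat = |207.9075 − 213.4| = 5.49 Hz.

5.49 Hz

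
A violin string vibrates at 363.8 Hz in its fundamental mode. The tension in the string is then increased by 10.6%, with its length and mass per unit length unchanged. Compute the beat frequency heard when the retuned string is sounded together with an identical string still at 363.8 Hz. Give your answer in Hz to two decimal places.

18.80 Hz

For a string, f ∝ √T, so the new frequency is 363.8·√1.106 = 382.5959 Hz.
f_beat = |382.5959 − 363.8| = 18.80 Hz.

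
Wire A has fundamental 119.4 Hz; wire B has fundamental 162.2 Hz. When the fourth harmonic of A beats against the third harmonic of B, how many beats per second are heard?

9.0 Hz

Fourth harmonic of the first: 4·119.4 = 477.6 Hz.
Third harmonic of the second: 3·162.2 = 486.6 Hz.
f_beat = |477.6 − 486.6| = 9.0 Hz.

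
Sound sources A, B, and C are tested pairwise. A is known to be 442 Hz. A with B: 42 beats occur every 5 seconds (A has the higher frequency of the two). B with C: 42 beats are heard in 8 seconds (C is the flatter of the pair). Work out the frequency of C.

A–B: Beat frequency = 42/5 = 8.4 Hz.
B is below A, so f_B = 442 − 8.4 = 433.6 Hz.
B–C: Beat frequency = 42/8 = 5.25 Hz.
C is below B, so f_C = 433.6 − 5.25 = 428.35 Hz.

428.35 Hz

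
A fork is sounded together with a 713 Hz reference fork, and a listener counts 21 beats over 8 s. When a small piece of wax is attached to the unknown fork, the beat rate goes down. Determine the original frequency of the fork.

715.625 Hz

Beat frequency = 21/8 = 2.625 Hz.
|f − 713| = 2.625, so the fork was at either 710.375 Hz or 715.625 Hz.
Loading a fork with wax lowers its frequency; the adjustment lowers the fork's frequency.
The beat rate fell, so the adjustment moved the fork toward 713 Hz — it must have started above the reference.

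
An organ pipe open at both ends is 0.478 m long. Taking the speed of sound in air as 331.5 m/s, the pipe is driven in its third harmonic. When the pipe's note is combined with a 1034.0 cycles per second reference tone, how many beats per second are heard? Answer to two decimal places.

6.27 Hz

Open pipe: f_n = n·v/(2L) = 3·331.5/(2·0.478) = 1040.2720 Hz.
f_beat = |1040.2720 − 1034.0| = 6.27 Hz.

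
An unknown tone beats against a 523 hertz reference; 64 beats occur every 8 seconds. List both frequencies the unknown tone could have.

515 Hz or 531 Hz

Beat frequency = 64/8 = 8 Hz.
|f − 523| = 8, so f = 523 ± 8.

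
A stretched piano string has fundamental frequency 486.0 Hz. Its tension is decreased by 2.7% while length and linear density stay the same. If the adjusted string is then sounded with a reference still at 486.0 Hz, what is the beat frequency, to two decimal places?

6.61 Hz

For a string, f ∝ √T, so the new frequency is 486.0·√0.973 = 479.3941 Hz.
f_beat = |479.3941 − 486.0| = 6.61 Hz.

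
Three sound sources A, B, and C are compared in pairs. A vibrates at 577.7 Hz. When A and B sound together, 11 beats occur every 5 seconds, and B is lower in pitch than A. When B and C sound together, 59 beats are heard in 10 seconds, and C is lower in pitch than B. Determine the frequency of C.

A–B: Beat frequency = 11/5 = 2.2 Hz.
B is below A, so f_B = 577.7 − 2.2 = 575.5 Hz.
B–C: Beat frequency = 59/10 = 5.9 Hz.
C is below B, so f_C = 575.5 − 5.9 = 569.6 Hz.

569.6 Hz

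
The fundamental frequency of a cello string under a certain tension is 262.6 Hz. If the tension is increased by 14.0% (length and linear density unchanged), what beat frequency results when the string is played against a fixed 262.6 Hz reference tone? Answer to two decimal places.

17.78 Hz

For a string, f ∝ √T, so the new frequency is 262.6·√1.140 = 280.3801 Hz.
f_beat = |280.3801 − 262.6| = 17.78 Hz.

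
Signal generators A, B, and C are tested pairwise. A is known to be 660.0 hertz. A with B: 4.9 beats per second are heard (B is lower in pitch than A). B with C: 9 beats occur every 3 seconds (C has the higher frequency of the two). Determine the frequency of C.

B is below A, so f_B = 660.0 − 4.9 = 655.1 Hz.
B–C: Beat frequency = 9/3 = 3 Hz.
C is above B, so f_C = 655.1 + 3 = 658.1 Hz.

658.1 Hz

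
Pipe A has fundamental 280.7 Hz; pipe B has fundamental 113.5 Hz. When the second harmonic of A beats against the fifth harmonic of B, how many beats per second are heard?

Second harmonic of the first: 2·280.7 = 561.4 Hz.
Fifth harmonic of the second: 5·113.5 = 567.5 Hz.
f_beat = |561.4 − 567.5| = 6.1 Hz.

6.1 Hz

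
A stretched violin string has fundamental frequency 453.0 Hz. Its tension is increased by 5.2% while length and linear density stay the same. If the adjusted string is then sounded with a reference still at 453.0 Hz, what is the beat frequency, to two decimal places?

11.63 Hz

For a string, f ∝ √T, so the new frequency is 453.0·√1.052 = 464.6287 Hz.
f_beat = |464.6287 − 453.0| = 11.63 Hz.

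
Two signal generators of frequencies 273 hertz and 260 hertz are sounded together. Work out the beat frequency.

13 Hz

Beats arise from superposition of two nearby frequencies; the beat rate is |f₁ − f₂|.
|273 − 260| = 13 Hz.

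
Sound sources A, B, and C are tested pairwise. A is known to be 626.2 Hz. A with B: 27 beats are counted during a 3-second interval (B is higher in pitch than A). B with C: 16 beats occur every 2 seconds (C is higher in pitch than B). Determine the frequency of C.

643.2 Hz

A–B: Beat frequency = 27/3 = 9 Hz.
B is above A, so f_B = 626.2 + 9 = 635.2 Hz.
B–C: Beat frequency = 16/2 = 8 Hz.
C is above B, so f_C = 635.2 + 8 = 643.2 Hz.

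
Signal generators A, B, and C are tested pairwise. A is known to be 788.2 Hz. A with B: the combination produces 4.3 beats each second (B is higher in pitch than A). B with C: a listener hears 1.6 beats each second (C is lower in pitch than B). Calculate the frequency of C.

B is above A, so f_B = 788.2 + 4.3 = 792.5 Hz.
C is below B, so f_C = 792.5 − 1.6 = 790.9 Hz.

790.9 Hz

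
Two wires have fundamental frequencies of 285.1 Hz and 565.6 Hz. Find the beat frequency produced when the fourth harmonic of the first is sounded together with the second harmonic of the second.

Fourth harmonic of the first: 4·285.1 = 1140.4 Hz.
Second harmonic of the second: 2·565.6 = 1131.2 Hz.
f_beat = |1140.4 − 1131.2| = 9.2 Hz.

9.2 Hz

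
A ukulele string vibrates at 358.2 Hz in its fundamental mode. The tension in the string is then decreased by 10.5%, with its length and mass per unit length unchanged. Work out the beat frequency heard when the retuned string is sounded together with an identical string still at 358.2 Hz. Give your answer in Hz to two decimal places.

19.33 Hz

For a string, f ∝ √T, so the new frequency is 358.2·√0.895 = 338.8731 Hz.
f_beat = |338.8731 − 358.2| = 19.33 Hz.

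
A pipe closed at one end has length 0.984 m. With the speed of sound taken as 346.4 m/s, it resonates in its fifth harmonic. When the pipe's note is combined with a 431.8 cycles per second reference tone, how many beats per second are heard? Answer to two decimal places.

Closed pipe (odd harmonics): f_n = n·v/(4L) = 5·346.4/(4·0.984) = 440.0407 Hz.
f_beat = |440.0407 − 431.8| = 8.24 Hz.

8.24 Hz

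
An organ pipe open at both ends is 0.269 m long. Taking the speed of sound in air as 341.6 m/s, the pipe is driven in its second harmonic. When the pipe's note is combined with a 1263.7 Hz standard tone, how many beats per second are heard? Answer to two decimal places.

6.19 Hz

Open pipe: f_n = n·v/(2L) = 2·341.6/(2·0.269) = 1269.8885 Hz.
f_beat = |1269.8885 − 1263.7| = 6.19 Hz.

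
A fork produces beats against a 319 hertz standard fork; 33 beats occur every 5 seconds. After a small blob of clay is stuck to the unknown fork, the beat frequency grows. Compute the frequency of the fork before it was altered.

Beat frequency = 33/5 = 6.6 Hz.
|f − 319| = 6.6, so the fork was at either 312.4 Hz or 325.6 Hz.
Adding mass to a fork lowers its frequency; the adjustment lowers the fork's frequency.
The beat rate rose, so the adjustment moved the fork further from 319 Hz — it was already below the reference.

312.4 Hz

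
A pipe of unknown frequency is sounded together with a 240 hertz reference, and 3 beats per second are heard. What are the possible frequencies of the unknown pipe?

|f − 240| = 3, so f = 240 ± 3.

237 Hz or 243 Hz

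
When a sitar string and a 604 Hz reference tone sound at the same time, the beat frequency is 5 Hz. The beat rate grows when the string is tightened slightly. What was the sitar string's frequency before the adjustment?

|f − 604| = 5, so the sitar string was at either 599 Hz or 609 Hz.
Increasing tension raises a string's frequency; the adjustment raises the sitar string's frequency.
The beat rate rose, so the adjustment moved the sitar string further from 604 Hz — it was already above the reference.

609 Hz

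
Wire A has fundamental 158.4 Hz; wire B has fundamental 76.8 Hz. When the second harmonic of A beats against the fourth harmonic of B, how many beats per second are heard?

Second harmonic of the first: 2·158.4 = 316.8 Hz.
Fourth harmonic of the second: 4·76.8 = 307.2 Hz.
f_beat = |316.8 − 307.2| = 9.6 Hz.

9.6 Hz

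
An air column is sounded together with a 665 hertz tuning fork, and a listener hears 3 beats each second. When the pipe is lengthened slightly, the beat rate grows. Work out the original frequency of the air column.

|f − 665| = 3, so the air column was at either 662 Hz or 668 Hz.
A longer pipe has a lower fundamental; the adjustment lowers the air column's frequency.
The beat rate rose, so the adjustment moved the air column further from 665 Hz — it was already below the reference.

662 Hz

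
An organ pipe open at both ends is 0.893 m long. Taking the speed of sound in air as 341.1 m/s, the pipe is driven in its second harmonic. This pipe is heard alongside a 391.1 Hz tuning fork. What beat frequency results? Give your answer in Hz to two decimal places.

Open pipe: f_n = n·v/(2L) = 2·341.1/(2·0.893) = 381.9709 Hz.
f_beat = |381.9709 − 391.1| = 9.13 Hz.

9.13 Hz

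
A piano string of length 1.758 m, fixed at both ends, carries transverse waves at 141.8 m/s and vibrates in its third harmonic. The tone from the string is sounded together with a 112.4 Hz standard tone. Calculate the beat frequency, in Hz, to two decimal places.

For a string fixed at both ends, f_n = n·v/(2L) = 3·141.8/(2·1.758) = 120.9898 Hz.
f_beat = |120.9898 − 112.4| = 8.59 Hz.

8.59 Hz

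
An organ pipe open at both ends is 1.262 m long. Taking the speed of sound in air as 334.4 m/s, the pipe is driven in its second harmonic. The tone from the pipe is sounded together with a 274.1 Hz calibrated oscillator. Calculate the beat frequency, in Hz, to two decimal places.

Open pipe: f_n = n·v/(2L) = 2·334.4/(2·1.262) = 264.9762 Hz.
f_beat = |264.9762 − 274.1| = 9.12 Hz.

9.12 Hz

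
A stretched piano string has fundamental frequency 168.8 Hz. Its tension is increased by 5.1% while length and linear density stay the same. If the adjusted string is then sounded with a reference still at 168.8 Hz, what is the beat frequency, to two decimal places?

For a string, f ∝ √T, so the new frequency is 168.8·√1.051 = 173.0509 Hz.
f_beat = |173.0509 − 168.8| = 4.25 Hz.

4.25 Hz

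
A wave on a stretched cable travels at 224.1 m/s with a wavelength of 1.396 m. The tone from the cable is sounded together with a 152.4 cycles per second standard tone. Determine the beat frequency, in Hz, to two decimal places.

8.13 Hz

Source frequency f = v/λ = 224.1/1.396 = 160.5301 Hz.
f_beat = |160.5301 − 152.4| = 8.13 Hz.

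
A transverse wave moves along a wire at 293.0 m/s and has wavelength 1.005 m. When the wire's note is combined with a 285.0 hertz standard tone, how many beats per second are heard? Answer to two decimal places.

Source frequency f = v/λ = 293.0/1.005 = 291.5423 Hz.
f_beat = |291.5423 − 285.0| = 6.54 Hz.

6.54 Hz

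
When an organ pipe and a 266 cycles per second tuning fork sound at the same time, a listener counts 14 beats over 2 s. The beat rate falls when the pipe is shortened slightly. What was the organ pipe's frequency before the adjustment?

259 Hz

Beat frequency = 14/2 = 7 Hz.
|f − 266| = 7, so the organ pipe was at either 259 Hz or 273 Hz.
A shorter pipe has a higher fundamental; the adjustment raises the organ pipe's frequency.
The beat rate fell, so the adjustment moved the organ pipe toward 266 Hz — it must have started below the reference.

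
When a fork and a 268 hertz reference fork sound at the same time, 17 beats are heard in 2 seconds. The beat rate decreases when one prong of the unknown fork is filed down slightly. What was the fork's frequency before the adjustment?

Beat frequency = 17/2 = 8.5 Hz.
|f − 268| = 8.5, so the fork was at either 259.5 Hz or 276.5 Hz.
Filing a prong removes mass and raises the fork's frequency; the adjustment raises the fork's frequency.
The beat rate fell, so the adjustment moved the fork toward 268 Hz — it must have started below the reference.

259.5 Hz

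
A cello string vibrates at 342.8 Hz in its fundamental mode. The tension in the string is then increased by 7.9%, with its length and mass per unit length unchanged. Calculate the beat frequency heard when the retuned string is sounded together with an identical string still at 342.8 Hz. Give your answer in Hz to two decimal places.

For a string, f ∝ √T, so the new frequency is 342.8·√1.079 = 356.0832 Hz.
f_beat = |356.0832 − 342.8| = 13.28 Hz.

13.28 Hz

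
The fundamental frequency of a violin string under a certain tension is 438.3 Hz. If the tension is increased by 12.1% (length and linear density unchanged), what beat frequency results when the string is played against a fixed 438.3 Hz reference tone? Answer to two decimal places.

For a string, f ∝ √T, so the new frequency is 438.3·√1.121 = 464.0602 Hz.
f_beat = |464.0602 − 438.3| = 25.76 Hz.

25.76 Hz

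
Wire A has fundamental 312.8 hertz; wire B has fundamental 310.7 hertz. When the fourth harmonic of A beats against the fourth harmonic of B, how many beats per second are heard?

8.4 Hz

Fourth harmonic of the first: 4·312.8 = 1251.2 Hz.
Fourth harmonic of the second: 4·310.7 = 1242.8 Hz.
f_beat = |1251.2 − 1242.8| = 8.4 Hz.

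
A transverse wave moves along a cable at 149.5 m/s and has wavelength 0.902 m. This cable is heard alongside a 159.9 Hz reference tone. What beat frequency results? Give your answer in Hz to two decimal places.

5.84 Hz

Source frequency f = v/λ = 149.5/0.902 = 165.7428 Hz.
f_beat = |165.7428 − 159.9| = 5.84 Hz.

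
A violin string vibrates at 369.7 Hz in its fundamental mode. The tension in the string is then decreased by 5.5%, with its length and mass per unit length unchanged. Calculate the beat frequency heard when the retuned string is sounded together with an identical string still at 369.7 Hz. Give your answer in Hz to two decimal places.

For a string, f ∝ √T, so the new frequency is 369.7·√0.945 = 359.3895 Hz.
f_beat = |359.3895 − 369.7| = 10.31 Hz.

10.31 Hz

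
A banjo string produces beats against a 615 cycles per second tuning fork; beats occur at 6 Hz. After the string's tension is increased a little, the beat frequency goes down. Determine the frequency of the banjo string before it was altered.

609 Hz

|f − 615| = 6, so the banjo string was at either 609 Hz or 621 Hz.
Higher tension means higher frequency; the adjustment raises the banjo string's frequency.
The beat rate fell, so the adjustment moved the banjo string toward 615 Hz — it must have started below the reference.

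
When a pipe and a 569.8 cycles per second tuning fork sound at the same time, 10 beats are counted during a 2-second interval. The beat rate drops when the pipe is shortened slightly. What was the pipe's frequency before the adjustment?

564.8 Hz

Beat frequency = 10/2 = 5 Hz.
|f − 569.8| = 5, so the pipe was at either 564.8 Hz or 574.8 Hz.
A shorter pipe has a higher fundamental; the adjustment raises the pipe's frequency.
The beat rate fell, so the adjustment moved the pipe toward 569.8 Hz — it must have started below the reference.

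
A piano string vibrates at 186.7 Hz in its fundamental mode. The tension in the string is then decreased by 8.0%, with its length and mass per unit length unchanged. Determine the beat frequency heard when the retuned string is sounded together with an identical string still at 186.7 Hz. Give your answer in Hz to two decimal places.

7.62 Hz

For a string, f ∝ √T, so the new frequency is 186.7·√0.920 = 179.0763 Hz.
f_beat = |179.0763 − 186.7| = 7.62 Hz.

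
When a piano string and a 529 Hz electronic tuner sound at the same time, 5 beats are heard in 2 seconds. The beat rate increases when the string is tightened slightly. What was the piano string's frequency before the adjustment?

Beat frequency = 5/2 = 2.5 Hz.
|f − 529| = 2.5, so the piano string was at either 526.5 Hz or 531.5 Hz.
Increasing tension raises a string's frequency; the adjustment raises the piano string's frequency.
The beat rate rose, so the adjustment moved the piano string further from 529 Hz — it was already above the reference.

531.5 Hz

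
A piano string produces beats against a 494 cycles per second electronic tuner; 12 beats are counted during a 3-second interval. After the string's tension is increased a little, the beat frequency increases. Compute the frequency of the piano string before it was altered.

498 Hz

Beat frequency = 12/3 = 4 Hz.
|f − 494| = 4, so the piano string was at either 490 Hz or 498 Hz.
Higher tension means higher frequency; the adjustment raises the piano string's frequency.
The beat rate rose, so the adjustment moved the piano string further from 494 Hz — it was already above the reference.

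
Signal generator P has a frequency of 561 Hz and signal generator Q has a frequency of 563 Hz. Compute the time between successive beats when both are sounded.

f_beat = |561 − 563| = 2 Hz.
Beat period T = 1 / f_beat = 1 / 2 s.

0.500 s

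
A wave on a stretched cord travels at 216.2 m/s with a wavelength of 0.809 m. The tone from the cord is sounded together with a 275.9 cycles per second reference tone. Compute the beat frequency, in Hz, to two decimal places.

Source frequency f = v/λ = 216.2/0.809 = 267.2435 Hz.
f_beat = |267.2435 − 275.9| = 8.66 Hz.

8.66 Hz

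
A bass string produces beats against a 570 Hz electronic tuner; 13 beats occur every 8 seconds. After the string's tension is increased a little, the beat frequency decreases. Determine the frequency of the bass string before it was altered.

Beat frequency = 13/8 = 1.625 Hz.
|f − 570| = 1.625, so the bass string was at either 568.375 Hz or 571.625 Hz.
Higher tension means higher frequency; the adjustment raises the bass string's frequency.
The beat rate fell, so the adjustment moved the bass string toward 570 Hz — it must have started below the reference.

568.375 Hz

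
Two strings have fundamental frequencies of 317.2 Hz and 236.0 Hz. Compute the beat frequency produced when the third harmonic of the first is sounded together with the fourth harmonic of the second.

7.6 Hz

Third harmonic of the first: 3·317.2 = 951.6 Hz.
Fourth harmonic of the second: 4·236.0 = 944.0 Hz.
f_beat = |951.6 − 944.0| = 7.6 Hz.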